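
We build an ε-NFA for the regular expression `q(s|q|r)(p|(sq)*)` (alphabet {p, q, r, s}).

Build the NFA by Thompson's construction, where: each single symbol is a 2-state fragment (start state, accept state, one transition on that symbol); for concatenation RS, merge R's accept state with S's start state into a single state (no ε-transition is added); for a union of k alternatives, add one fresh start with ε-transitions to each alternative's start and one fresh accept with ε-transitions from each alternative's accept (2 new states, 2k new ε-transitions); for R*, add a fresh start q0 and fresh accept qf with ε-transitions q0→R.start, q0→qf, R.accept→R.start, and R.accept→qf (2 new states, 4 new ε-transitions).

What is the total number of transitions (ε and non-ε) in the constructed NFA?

Recursing over subexpressions:
Each of the 7 symbol leaves contributes 1 transition (1 symbol, 0 ε).
  s|q|r → 9 transitions (3 symbol, 6 ε)
  sq → 2 transitions (2 symbol, 0 ε)
  (sq)* → 6 transitions (2 symbol, 4 ε)
  p|(sq)* → 11 transitions (3 symbol, 8 ε)
  q(s|q|r)(p|(sq)*) → 21 transitions (7 symbol, 14 ε)

21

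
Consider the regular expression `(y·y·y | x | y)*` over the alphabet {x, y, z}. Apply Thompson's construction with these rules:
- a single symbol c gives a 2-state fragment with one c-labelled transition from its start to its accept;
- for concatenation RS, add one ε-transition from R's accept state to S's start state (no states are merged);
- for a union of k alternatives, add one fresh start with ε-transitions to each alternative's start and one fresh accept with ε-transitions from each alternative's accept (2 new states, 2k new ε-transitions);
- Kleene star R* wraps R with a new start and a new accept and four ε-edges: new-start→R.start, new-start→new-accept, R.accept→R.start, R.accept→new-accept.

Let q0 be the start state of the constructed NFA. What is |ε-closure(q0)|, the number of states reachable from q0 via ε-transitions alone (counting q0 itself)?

6

Compute the ε-closure size of each fragment's start state recursively; a symbol fragment's start has no outgoing ε-edge, so its closure is just itself (size 1).
  y·y·y — |ε-closure| equals the left operand's closure size = 1 (its accept is not ε-reachable, so the closure stops there)
  y·y·y | x | y — new start ε-reaches every alternative's start; none of them accept ε, so the new accept is not reached: |ε-closure| = 1 + 1 + 1 + 1 = 4
  (y·y·y | x | y)* — the star's fresh start ε-reaches both the body's start and the fresh accept: |ε-closure| = 2 + 4 = 6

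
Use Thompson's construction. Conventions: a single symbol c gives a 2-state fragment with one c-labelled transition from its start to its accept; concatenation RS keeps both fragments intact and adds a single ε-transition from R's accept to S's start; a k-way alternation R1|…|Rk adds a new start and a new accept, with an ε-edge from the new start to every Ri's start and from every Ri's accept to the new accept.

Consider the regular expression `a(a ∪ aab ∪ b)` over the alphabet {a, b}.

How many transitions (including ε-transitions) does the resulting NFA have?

15

By structural recursion:
Each of the 6 symbol leaves contributes 1 transition (1 symbol, 0 ε).
  aab — 5 transitions (3 symbol, 2 ε)
  a ∪ aab ∪ b — 13 transitions (5 symbol, 8 ε)
  a(a ∪ aab ∪ b) — 15 transitions (6 symbol, 9 ε)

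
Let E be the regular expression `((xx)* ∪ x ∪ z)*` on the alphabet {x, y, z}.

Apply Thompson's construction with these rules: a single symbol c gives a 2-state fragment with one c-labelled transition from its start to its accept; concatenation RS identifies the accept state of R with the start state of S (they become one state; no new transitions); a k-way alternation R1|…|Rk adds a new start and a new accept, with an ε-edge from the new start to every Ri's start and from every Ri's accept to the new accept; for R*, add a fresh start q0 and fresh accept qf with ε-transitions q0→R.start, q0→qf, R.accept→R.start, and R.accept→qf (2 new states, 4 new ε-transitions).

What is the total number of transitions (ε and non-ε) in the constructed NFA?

18

Bottom-up over the parse tree:
Each of the 4 symbol leaves contributes 1 transition (1 symbol, 0 ε).
  xx : 2 transitions (2 symbol, 0 ε)
  (xx)* : 6 transitions (2 symbol, 4 ε)
  (xx)* ∪ x ∪ z : 14 transitions (4 symbol, 10 ε)
  ((xx)* ∪ x ∪ z)* : 18 transitions (4 symbol, 14 ε)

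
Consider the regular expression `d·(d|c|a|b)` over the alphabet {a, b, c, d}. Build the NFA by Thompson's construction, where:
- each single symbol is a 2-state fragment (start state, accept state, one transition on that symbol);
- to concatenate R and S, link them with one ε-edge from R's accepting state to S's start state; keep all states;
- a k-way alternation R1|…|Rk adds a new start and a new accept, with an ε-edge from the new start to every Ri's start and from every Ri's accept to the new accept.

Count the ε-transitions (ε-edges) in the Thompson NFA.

9

By structural recursion:
Each of the 5 symbol leaves contributes 0 ε-transitions.
  d|c|a|b — 8 ε-transitions
  d·(d|c|a|b) — 9 ε-transitions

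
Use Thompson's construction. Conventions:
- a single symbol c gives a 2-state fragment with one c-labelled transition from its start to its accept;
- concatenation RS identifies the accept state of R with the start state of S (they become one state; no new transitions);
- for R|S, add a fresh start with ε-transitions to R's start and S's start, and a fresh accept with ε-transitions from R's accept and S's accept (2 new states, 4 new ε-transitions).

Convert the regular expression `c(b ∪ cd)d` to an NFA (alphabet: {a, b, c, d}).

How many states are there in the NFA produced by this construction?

By structural recursion:
Each of the 5 symbol leaves contributes a 2-state fragment.
  cd : 3 states
  b ∪ cd : 7 states
  c(b ∪ cd)d : 9 states

9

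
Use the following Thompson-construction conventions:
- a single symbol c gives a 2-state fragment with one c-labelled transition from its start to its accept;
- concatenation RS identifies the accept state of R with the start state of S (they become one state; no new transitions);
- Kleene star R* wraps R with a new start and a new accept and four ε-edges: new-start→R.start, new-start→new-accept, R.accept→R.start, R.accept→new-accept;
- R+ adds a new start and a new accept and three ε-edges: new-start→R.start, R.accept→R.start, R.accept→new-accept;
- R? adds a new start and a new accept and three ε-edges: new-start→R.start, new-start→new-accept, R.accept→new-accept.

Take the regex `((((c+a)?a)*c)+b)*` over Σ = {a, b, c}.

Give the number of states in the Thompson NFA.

16

Building bottom-up:
Each of the 5 symbol leaves contributes a 2-state fragment.
  c+ = 4 states
  c+a = 5 states
  (c+a)? = 7 states
  (c+a)?a = 8 states
  ((c+a)?a)* = 10 states
  ((c+a)?a)*c = 11 states
  (((c+a)?a)*c)+ = 13 states
  (((c+a)?a)*c)+b = 14 states
  ((((c+a)?a)*c)+b)* = 16 states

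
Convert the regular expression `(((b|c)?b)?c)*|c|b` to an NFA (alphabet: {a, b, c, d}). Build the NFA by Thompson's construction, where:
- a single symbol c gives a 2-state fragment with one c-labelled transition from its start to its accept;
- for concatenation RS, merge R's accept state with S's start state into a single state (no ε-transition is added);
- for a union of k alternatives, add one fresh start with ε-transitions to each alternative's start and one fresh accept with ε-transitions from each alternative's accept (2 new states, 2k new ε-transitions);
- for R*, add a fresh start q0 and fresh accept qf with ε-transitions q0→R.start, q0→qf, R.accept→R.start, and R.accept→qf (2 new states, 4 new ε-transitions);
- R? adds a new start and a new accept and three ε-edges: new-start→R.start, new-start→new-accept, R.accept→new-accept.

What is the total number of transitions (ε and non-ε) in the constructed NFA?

26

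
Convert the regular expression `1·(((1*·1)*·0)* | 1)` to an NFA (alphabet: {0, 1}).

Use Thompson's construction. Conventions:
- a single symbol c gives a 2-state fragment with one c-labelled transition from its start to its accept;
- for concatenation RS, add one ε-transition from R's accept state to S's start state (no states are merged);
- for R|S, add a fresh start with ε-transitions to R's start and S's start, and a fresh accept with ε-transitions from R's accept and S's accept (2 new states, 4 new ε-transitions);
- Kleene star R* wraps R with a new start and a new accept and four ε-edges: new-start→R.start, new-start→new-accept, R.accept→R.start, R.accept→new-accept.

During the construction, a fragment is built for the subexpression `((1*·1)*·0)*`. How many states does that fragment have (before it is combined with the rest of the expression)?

Fragment for `((1*·1)*·0)*`:
Each of the 3 symbol leaves contributes a 2-state fragment.
  1* = 4 states
  1*·1 = 6 states
  (1*·1)* = 8 states
  (1*·1)*·0 = 10 states
  ((1*·1)*·0)* = 12 states

12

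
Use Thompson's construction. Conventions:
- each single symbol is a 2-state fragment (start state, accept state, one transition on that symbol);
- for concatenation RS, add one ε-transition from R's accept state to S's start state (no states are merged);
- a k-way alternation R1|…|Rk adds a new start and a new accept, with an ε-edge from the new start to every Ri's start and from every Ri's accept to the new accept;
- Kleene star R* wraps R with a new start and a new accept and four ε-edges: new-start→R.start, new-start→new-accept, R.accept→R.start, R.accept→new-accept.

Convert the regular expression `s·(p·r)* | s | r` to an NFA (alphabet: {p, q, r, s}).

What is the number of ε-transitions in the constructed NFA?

12

By structural recursion:
Each of the 5 symbol leaves contributes 0 ε-transitions.
  p·r = 1 ε-transition
  (p·r)* = 5 ε-transitions
  s·(p·r)* = 6 ε-transitions
  s·(p·r)* | s | r = 12 ε-transitions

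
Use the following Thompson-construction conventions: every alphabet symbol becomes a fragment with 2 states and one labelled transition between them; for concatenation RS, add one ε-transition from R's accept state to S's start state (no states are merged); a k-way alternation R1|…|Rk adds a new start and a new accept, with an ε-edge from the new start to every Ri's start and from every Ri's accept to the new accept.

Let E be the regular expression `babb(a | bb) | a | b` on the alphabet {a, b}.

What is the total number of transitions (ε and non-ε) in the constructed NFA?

Per subexpression:
Each of the 9 symbol leaves contributes 1 transition (1 symbol, 0 ε).
  bb → 3 transitions (2 symbol, 1 ε)
  a | bb → 8 transitions (3 symbol, 5 ε)
  babb(a | bb) → 16 transitions (7 symbol, 9 ε)
  babb(a | bb) | a | b → 24 transitions (9 symbol, 15 ε)

24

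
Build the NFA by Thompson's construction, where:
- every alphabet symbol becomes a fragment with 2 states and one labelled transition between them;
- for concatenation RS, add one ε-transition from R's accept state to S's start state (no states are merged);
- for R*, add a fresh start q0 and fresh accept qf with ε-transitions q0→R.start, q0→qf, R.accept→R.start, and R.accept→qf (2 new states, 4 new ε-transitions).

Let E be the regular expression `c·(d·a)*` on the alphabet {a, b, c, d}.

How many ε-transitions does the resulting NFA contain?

6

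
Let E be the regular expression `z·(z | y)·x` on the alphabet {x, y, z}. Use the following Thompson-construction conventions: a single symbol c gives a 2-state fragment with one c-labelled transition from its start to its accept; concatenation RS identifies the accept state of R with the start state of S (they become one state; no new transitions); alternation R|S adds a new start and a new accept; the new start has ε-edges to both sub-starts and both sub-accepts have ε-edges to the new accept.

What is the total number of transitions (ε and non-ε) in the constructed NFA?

8

By structural recursion:
Each of the 4 symbol leaves contributes 1 transition (1 symbol, 0 ε).
  z | y = 6 transitions (2 symbol, 4 ε)
  z·(z | y)·x = 8 transitions (4 symbol, 4 ε)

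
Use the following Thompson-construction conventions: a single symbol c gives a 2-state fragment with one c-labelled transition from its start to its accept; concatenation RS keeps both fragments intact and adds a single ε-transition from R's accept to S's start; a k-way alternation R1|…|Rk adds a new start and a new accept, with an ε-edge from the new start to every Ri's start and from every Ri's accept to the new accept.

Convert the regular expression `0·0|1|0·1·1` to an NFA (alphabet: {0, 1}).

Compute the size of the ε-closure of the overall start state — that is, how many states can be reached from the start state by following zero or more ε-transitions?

4

Work bottom-up. For each fragment F, track |ε-closure(F.start)| and whether F's accept lies in that closure (i.e. whether F accepts ε). A single-symbol fragment has closure size 1 and does not accept ε.
  0·0 → same as the first factor's closure: |ε-closure| = 1
  0·1·1 → same as the first factor's closure: |ε-closure| = 1
  0·0|1|0·1·1 → |ε-closure| = 1 + 1 + 1 + 1 = 4 (the new accept is not ε-reachable since no branch accepts ε)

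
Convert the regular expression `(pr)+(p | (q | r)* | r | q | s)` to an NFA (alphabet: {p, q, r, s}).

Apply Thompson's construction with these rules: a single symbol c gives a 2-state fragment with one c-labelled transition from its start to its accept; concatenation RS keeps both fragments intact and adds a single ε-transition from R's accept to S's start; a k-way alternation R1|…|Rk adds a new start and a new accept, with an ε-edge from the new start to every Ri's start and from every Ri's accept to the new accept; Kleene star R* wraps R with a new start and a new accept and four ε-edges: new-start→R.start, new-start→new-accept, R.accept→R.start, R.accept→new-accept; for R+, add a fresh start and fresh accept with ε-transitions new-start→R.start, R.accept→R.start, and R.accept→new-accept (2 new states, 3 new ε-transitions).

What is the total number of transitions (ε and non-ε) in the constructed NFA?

31

Building bottom-up:
Each of the 8 symbol leaves contributes 1 transition (1 symbol, 0 ε).
  pr — 3 transitions (2 symbol, 1 ε)
  (pr)+ — 6 transitions (2 symbol, 4 ε)
  q | r — 6 transitions (2 symbol, 4 ε)
  (q | r)* — 10 transitions (2 symbol, 8 ε)
  p | (q | r)* | r | q | s — 24 transitions (6 symbol, 18 ε)
  (pr)+(p | (q | r)* | r | q | s) — 31 transitions (8 symbol, 23 ε)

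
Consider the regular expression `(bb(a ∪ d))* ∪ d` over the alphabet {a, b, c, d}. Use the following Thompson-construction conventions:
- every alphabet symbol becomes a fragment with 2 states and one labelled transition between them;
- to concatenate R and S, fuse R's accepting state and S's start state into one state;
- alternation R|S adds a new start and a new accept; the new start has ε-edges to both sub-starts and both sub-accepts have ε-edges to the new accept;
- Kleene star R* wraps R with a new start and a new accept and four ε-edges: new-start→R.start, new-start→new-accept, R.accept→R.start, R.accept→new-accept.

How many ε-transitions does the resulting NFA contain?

12

Per subexpression:
Each of the 5 symbol leaves contributes 0 ε-transitions.
  a ∪ d — 4 ε-transitions
  bb(a ∪ d) — 4 ε-transitions
  (bb(a ∪ d))* — 8 ε-transitions
  (bb(a ∪ d))* ∪ d — 12 ε-transitions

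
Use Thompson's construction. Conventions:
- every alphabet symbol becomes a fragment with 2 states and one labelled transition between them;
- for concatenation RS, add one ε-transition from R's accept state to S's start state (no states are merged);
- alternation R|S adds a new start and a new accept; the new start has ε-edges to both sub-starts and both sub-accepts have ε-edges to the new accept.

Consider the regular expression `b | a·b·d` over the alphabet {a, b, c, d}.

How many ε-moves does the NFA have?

Recursing over subexpressions:
Each of the 4 symbol leaves contributes 0 ε-transitions.
  a·b·d = 2 ε-transitions
  b | a·b·d = 6 ε-transitions

6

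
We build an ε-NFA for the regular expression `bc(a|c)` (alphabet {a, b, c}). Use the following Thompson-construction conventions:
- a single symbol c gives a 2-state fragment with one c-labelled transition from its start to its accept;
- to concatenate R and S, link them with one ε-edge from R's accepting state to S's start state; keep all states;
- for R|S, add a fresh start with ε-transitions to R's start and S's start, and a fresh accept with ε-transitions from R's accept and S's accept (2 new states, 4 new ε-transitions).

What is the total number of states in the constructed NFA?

By structural recursion:
Each of the 4 symbol leaves contributes a 2-state fragment.
  a|c = 6 states
  bc(a|c) = 10 states

10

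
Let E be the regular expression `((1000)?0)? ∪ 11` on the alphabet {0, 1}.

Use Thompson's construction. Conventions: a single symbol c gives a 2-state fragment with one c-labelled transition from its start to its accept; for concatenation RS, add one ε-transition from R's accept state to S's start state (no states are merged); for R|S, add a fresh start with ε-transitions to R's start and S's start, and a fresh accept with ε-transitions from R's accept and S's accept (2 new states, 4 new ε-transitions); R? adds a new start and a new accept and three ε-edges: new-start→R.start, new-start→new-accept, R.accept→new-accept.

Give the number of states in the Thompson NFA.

20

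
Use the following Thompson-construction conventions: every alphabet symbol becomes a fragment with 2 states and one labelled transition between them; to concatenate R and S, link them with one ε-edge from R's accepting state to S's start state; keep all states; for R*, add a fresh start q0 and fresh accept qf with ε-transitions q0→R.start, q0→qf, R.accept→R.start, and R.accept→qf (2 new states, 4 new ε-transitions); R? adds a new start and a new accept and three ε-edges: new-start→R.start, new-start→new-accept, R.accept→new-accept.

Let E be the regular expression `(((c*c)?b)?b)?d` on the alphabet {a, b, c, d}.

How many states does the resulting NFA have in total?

Building bottom-up:
Each of the 5 symbol leaves contributes a 2-state fragment.
  c* = 4 states
  c*c = 6 states
  (c*c)? = 8 states
  (c*c)?b = 10 states
  ((c*c)?b)? = 12 states
  ((c*c)?b)?b = 14 states
  (((c*c)?b)?b)? = 16 states
  (((c*c)?b)?b)?d = 18 states

18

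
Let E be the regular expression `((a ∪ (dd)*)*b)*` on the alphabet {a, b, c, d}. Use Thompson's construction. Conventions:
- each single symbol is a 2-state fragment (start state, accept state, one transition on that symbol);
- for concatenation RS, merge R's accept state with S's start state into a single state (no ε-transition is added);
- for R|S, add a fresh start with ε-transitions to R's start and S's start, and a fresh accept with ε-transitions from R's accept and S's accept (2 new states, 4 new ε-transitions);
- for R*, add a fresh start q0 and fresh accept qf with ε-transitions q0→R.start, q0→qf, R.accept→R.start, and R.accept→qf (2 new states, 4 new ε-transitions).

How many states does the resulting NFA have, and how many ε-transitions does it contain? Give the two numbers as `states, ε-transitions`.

Recursing over subexpressions:
Each of the 4 symbol leaves contributes 2 states and 0 ε-transitions.
  dd → 3 states, 0 ε-transitions
  (dd)* → 5 states, 4 ε-transitions
  a ∪ (dd)* → 9 states, 8 ε-transitions
  (a ∪ (dd)*)* → 11 states, 12 ε-transitions
  (a ∪ (dd)*)*b → 12 states, 12 ε-transitions
  ((a ∪ (dd)*)*b)* → 14 states, 16 ε-transitions

14, 16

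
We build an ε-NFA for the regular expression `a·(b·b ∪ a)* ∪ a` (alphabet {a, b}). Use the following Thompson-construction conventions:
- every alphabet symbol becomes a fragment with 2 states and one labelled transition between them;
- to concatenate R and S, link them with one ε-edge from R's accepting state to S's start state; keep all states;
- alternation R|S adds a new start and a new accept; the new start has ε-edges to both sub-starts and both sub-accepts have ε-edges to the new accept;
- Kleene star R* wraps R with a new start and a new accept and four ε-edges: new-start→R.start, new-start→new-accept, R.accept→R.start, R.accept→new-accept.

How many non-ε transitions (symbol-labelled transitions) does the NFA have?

5

By structural recursion:
Each of the 5 symbol leaves contributes exactly 1 symbol transition.
  b·b : 2 symbol transitions
  b·b ∪ a : 3 symbol transitions
  (b·b ∪ a)* : 3 symbol transitions
  a·(b·b ∪ a)* : 4 symbol transitions
  a·(b·b ∪ a)* ∪ a : 5 symbol transitions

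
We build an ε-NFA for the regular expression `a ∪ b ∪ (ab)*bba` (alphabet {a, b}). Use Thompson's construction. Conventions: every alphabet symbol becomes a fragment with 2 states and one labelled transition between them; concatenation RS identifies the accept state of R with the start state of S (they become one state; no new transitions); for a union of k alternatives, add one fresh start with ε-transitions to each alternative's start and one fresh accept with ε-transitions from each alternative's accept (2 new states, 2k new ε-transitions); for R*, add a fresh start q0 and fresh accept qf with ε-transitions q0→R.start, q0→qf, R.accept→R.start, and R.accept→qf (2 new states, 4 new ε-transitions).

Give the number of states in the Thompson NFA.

14

Recursing over subexpressions:
Each of the 7 symbol leaves contributes a 2-state fragment.
  ab — 3 states
  (ab)* — 5 states
  (ab)*bba — 8 states
  a ∪ b ∪ (ab)*bba — 14 states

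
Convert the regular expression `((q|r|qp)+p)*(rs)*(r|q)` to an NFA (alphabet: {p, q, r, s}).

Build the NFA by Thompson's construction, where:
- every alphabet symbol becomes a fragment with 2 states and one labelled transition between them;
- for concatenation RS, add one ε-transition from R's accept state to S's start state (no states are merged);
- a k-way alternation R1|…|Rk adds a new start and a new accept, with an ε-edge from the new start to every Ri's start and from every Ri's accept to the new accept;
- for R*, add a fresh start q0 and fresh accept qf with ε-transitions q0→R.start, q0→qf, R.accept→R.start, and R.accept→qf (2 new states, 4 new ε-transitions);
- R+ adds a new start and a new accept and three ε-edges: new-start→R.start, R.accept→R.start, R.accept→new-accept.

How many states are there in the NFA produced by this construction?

28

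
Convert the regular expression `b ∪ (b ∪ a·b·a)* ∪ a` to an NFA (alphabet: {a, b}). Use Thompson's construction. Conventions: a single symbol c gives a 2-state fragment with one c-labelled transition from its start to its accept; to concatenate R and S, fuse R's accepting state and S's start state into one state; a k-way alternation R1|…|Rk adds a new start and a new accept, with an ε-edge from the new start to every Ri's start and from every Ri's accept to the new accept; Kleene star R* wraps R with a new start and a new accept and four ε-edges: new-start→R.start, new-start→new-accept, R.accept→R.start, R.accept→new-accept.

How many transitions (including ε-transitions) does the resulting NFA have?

Per subexpression:
Each of the 6 symbol leaves contributes 1 transition (1 symbol, 0 ε).
  a·b·a — 3 transitions (3 symbol, 0 ε)
  b ∪ a·b·a — 8 transitions (4 symbol, 4 ε)
  (b ∪ a·b·a)* — 12 transitions (4 symbol, 8 ε)
  b ∪ (b ∪ a·b·a)* ∪ a — 20 transitions (6 symbol, 14 ε)

20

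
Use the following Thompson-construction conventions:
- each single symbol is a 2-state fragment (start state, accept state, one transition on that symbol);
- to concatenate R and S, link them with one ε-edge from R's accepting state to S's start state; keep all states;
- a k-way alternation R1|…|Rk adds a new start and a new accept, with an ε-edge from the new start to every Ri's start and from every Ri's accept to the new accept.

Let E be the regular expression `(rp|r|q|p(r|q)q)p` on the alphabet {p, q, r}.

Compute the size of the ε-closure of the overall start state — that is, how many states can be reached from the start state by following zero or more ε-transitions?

5

Let C(F) = |ε-closure(F.start)| within fragment F, and note whether F accepts ε. Symbol fragments have C = 1 and do not accept ε. Then:
  rp — same as the first factor's closure: |closure| = 1
  r|q — |closure| = 1 + 1 + 1 = 3 (the new accept is not ε-reachable since no branch accepts ε)
  p(r|q)q — |closure| equals the left operand's closure size = 1 (its accept is not ε-reachable, so the closure stops there)
  rp|r|q|p(r|q)q — new start ε-reaches every alternative's start; none of them accept ε, so the new accept is not reached: |closure| = 1 + 1 + 1 + 1 + 1 = 5
  (rp|r|q|p(r|q)q)p — |closure| equals the left operand's closure size = 5 (its accept is not ε-reachable, so the closure stops there)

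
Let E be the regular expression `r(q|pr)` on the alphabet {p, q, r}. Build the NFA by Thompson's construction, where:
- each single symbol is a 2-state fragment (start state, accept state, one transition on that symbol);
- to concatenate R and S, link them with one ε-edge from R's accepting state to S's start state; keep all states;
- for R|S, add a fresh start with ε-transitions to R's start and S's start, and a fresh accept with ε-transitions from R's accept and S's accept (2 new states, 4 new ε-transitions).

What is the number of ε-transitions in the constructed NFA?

6

By structural recursion:
Each of the 4 symbol leaves contributes 0 ε-transitions.
  pr = 1 ε-transition
  q|pr = 5 ε-transitions
  r(q|pr) = 6 ε-transitions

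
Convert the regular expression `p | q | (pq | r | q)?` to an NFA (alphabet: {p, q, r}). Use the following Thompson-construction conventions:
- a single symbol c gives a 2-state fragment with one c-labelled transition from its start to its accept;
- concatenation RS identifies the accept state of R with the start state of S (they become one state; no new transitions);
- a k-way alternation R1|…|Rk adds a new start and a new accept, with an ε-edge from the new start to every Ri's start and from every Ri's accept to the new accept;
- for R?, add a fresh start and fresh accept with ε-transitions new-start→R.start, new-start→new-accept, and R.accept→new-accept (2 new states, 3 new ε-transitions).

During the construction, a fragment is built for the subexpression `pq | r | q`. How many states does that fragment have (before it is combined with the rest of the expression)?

9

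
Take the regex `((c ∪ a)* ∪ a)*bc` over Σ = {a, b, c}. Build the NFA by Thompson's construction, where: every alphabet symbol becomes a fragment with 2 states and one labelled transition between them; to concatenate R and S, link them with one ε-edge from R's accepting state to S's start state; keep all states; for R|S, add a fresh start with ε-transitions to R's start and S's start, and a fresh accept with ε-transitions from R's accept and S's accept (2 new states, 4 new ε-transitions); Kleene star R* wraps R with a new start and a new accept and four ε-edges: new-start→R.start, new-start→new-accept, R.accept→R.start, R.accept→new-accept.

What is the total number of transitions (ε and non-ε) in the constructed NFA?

23

Recursing over subexpressions:
Each of the 5 symbol leaves contributes 1 transition (1 symbol, 0 ε).
  c ∪ a → 6 transitions (2 symbol, 4 ε)
  (c ∪ a)* → 10 transitions (2 symbol, 8 ε)
  (c ∪ a)* ∪ a → 15 transitions (3 symbol, 12 ε)
  ((c ∪ a)* ∪ a)* → 19 transitions (3 symbol, 16 ε)
  ((c ∪ a)* ∪ a)*bc → 23 transitions (5 symbol, 18 ε)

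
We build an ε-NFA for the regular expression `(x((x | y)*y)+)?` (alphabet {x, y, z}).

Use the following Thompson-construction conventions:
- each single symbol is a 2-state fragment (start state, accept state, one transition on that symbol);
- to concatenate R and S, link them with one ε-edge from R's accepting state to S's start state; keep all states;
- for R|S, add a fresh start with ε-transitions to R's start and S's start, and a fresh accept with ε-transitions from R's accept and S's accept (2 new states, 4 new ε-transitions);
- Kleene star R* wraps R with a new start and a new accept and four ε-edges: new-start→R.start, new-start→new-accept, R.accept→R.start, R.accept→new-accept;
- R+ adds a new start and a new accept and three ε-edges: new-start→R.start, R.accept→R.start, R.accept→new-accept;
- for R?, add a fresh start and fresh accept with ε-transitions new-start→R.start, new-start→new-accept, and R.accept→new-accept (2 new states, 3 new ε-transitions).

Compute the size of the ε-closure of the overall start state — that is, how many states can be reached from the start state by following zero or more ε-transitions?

3

Compute the ε-closure size of each fragment's start state recursively; a symbol fragment's start has no outgoing ε-edge, so its closure is just itself (size 1).
  x | y : new start ε-reaches every alternative's start; none of them accept ε, so the new accept is not reached: |closure| = 1 + 1 + 1 = 3
  (x | y)* : new start has ε-edges to the inner start and to the new accept, so |closure| = 2 + 3 = 5
  (x | y)*y : |closure| = 5 + 1 = 6 (closure spills across the concat boundary because the left factor accepts ε)
  ((x | y)*y)+ : |closure| = 1 + 6 = 7 (the body doesn't accept ε, so the new accept is not reached)
  x((x | y)*y)+ : same as the first factor's closure: |closure| = 1
  (x((x | y)*y)+)? : new start has ε-edges to the inner start and to the new accept, so |closure| = 2 + 1 = 3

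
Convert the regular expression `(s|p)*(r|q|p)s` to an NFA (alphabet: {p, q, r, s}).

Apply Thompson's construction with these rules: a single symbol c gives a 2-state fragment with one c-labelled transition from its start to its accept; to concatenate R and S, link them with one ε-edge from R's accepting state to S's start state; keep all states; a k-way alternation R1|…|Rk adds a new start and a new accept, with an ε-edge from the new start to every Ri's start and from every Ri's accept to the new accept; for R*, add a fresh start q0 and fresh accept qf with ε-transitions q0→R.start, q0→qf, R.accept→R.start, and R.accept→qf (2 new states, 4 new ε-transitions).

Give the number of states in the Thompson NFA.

18

By structural recursion:
Each of the 6 symbol leaves contributes a 2-state fragment.
  s|p — 6 states
  (s|p)* — 8 states
  r|q|p — 8 states
  (s|p)*(r|q|p)s — 18 states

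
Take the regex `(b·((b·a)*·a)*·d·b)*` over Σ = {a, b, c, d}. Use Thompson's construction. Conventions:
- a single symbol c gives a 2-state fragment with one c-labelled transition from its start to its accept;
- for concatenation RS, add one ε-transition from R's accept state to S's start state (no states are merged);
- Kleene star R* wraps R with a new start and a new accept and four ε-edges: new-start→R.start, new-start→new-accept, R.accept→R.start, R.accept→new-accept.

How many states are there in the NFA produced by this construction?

Bottom-up over the parse tree:
Each of the 6 symbol leaves contributes a 2-state fragment.
  b·a : 4 states
  (b·a)* : 6 states
  (b·a)*·a : 8 states
  ((b·a)*·a)* : 10 states
  b·((b·a)*·a)*·d·b : 16 states
  (b·((b·a)*·a)*·d·b)* : 18 states

18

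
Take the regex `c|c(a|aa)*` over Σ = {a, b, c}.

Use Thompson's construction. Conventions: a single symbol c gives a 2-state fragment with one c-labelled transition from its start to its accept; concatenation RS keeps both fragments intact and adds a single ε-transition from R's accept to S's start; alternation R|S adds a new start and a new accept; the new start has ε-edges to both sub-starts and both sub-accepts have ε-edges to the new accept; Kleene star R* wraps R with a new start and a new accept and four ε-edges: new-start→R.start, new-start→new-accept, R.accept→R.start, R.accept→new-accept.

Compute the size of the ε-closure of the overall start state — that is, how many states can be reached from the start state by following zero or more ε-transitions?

3

Work bottom-up. For each fragment F, track |ε-closure(F.start)| and whether F's accept lies in that closure (i.e. whether F accepts ε). A single-symbol fragment has closure size 1 and does not accept ε.
  aa — same as the first factor's closure: C = 1
  a|aa — C = 1 + 1 + 1 = 3 (the new accept is not ε-reachable since no branch accepts ε)
  (a|aa)* — C = 1 (new start) + 3 (body) + 1 (new accept) = 5
  c(a|aa)* — same as the first factor's closure: C = 1
  c|c(a|aa)* — new start ε-reaches every alternative's start; none of them accept ε, so the new accept is not reached: C = 1 + 1 + 1 = 3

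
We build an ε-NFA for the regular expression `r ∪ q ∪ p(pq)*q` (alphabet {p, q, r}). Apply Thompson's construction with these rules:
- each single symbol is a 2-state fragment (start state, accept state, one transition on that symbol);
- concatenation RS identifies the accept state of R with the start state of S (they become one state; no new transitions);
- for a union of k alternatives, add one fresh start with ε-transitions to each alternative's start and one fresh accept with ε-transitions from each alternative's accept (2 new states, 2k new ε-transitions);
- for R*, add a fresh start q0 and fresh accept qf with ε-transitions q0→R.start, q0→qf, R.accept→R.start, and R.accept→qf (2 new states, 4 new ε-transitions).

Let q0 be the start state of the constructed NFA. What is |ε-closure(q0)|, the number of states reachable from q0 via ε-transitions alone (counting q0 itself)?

Work bottom-up. For each fragment F, track |ε-closure(F.start)| and whether F's accept lies in that closure (i.e. whether F accepts ε). A single-symbol fragment has closure size 1 and does not accept ε.
  pq : same as the first factor's closure: C = 1
  (pq)* : new start has ε-edges to the inner start and to the new accept, so C = 2 + 1 = 3
  p(pq)*q : same as the first factor's closure: C = 1
  r ∪ q ∪ p(pq)*q : C = 1 + 1 + 1 + 1 = 4 (the new accept is not ε-reachable since no branch accepts ε)

4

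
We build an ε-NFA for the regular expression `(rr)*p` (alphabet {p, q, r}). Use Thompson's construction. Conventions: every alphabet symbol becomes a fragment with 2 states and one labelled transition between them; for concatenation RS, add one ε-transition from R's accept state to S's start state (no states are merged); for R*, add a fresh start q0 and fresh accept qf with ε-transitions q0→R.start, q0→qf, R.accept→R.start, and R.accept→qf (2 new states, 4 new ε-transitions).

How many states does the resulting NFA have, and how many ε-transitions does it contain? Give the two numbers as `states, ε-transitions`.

8, 6

Bottom-up over the parse tree:
Each of the 3 symbol leaves contributes 2 states and 0 ε-transitions.
  rr : 4 states, 1 ε-transition
  (rr)* : 6 states, 5 ε-transitions
  (rr)*p : 8 states, 6 ε-transitions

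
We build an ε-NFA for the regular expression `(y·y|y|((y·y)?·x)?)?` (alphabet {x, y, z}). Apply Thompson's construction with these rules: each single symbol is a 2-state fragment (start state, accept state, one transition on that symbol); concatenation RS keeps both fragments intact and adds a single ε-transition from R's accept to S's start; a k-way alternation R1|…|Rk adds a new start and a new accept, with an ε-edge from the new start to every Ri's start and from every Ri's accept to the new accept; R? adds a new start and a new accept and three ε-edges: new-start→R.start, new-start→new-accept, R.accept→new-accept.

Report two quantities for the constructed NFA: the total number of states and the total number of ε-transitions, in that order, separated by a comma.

Building bottom-up:
Each of the 6 symbol leaves contributes 2 states and 0 ε-transitions.
  y·y — 4 states, 1 ε-transition
  y·y — 4 states, 1 ε-transition
  (y·y)? — 6 states, 4 ε-transitions
  (y·y)?·x — 8 states, 5 ε-transitions
  ((y·y)?·x)? — 10 states, 8 ε-transitions
  y·y|y|((y·y)?·x)? — 18 states, 15 ε-transitions
  (y·y|y|((y·y)?·x)?)? — 20 states, 18 ε-transitions

20, 18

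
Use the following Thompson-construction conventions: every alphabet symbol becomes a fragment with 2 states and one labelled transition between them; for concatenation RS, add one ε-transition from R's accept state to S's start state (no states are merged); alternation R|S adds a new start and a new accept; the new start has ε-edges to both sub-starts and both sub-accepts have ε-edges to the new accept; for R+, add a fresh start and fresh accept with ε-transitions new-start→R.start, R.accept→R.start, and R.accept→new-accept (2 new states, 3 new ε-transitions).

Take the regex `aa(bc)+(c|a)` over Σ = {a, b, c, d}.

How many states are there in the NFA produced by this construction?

16

Bottom-up over the parse tree:
Each of the 6 symbol leaves contributes a 2-state fragment.
  bc : 4 states
  (bc)+ : 6 states
  c|a : 6 states
  aa(bc)+(c|a) : 16 states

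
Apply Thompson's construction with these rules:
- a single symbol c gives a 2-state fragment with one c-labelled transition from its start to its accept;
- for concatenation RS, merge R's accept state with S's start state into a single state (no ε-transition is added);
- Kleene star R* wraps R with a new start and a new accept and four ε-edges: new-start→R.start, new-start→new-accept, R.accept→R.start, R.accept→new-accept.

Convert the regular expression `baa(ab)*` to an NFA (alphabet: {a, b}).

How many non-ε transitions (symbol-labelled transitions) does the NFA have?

5

Building bottom-up:
Each of the 5 symbol leaves contributes exactly 1 symbol transition.
  ab — 2 symbol transitions
  (ab)* — 2 symbol transitions
  baa(ab)* — 5 symbol transitions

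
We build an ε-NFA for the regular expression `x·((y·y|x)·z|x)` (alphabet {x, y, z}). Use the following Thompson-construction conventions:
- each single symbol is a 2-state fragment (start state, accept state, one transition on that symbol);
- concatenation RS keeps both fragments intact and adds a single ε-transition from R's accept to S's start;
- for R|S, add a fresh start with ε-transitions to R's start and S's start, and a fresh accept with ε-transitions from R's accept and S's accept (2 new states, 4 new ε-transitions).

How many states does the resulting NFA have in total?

16

Per subexpression:
Each of the 6 symbol leaves contributes a 2-state fragment.
  y·y → 4 states
  y·y|x → 8 states
  (y·y|x)·z → 10 states
  (y·y|x)·z|x → 14 states
  x·((y·y|x)·z|x) → 16 states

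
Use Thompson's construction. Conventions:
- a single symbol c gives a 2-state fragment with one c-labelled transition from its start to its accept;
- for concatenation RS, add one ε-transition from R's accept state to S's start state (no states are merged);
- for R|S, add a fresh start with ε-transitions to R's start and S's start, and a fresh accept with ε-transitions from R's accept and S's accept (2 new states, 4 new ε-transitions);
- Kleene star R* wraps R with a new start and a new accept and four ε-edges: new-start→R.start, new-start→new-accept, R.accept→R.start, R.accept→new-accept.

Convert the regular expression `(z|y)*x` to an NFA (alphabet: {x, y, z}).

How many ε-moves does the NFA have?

9

Bottom-up over the parse tree:
Each of the 3 symbol leaves contributes 0 ε-transitions.
  z|y : 4 ε-transitions
  (z|y)* : 8 ε-transitions
  (z|y)*x : 9 ε-transitions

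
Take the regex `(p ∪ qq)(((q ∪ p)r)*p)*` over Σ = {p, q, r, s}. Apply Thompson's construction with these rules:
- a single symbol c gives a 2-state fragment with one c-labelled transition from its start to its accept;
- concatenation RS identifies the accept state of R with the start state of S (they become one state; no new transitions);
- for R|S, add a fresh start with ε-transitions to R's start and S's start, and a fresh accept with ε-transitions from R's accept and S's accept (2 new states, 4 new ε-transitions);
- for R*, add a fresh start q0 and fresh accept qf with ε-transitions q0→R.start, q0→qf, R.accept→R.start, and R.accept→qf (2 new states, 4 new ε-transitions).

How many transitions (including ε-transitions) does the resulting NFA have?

Bottom-up over the parse tree:
Each of the 7 symbol leaves contributes 1 transition (1 symbol, 0 ε).
  qq — 2 transitions (2 symbol, 0 ε)
  p ∪ qq — 7 transitions (3 symbol, 4 ε)
  q ∪ p — 6 transitions (2 symbol, 4 ε)
  (q ∪ p)r — 7 transitions (3 symbol, 4 ε)
  ((q ∪ p)r)* — 11 transitions (3 symbol, 8 ε)
  ((q ∪ p)r)*p — 12 transitions (4 symbol, 8 ε)
  (((q ∪ p)r)*p)* — 16 transitions (4 symbol, 12 ε)
  (p ∪ qq)(((q ∪ p)r)*p)* — 23 transitions (7 symbol, 16 ε)

23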